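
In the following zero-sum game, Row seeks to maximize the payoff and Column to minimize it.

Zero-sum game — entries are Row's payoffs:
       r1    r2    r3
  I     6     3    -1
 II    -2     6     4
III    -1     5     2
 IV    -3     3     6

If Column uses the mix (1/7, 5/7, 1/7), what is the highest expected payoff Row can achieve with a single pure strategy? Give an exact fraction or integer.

I: (6)·(1/7) + (3)·(5/7) + (-1)·(1/7) = 20/7.
II: (-2)·(1/7) + (6)·(5/7) + (4)·(1/7) = 32/7.
III: (-1)·(1/7) + (5)·(5/7) + (2)·(1/7) = 26/7.
IV: (-3)·(1/7) + (3)·(5/7) + (6)·(1/7) = 18/7.
The best pure response is II with expected payoff 32/7.

32/7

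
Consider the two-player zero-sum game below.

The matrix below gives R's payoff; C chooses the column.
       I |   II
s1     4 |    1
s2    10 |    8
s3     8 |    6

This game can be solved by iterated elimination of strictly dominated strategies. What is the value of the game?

8

Row s3 is strictly dominated by row s2 (10>8, 8>6); eliminate s3.
Column I is strictly dominated by II for C (1<4, 8<10); eliminate I.
Row s1 is strictly dominated by row s2 (8>1); eliminate s1.
Only (s2, II) remains, with payoff 8.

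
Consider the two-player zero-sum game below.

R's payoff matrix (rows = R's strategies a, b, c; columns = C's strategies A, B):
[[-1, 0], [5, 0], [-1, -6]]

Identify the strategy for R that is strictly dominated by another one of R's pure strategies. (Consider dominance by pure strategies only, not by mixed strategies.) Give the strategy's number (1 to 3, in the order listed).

3

Compare c with b: 5 > -1, 0 > -6.
So b strictly dominates c for R; c is strictly dominated.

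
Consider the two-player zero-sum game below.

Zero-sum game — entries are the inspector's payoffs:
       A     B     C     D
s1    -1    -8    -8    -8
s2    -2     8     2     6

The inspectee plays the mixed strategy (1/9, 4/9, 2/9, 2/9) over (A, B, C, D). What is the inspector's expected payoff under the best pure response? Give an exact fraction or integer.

46/9

s1: (-1)·(1/9) + (-8)·(4/9) + (-8)·(2/9) + (-8)·(2/9) = -65/9.
s2: (-2)·(1/9) + (8)·(4/9) + (2)·(2/9) + (6)·(2/9) = 46/9.
The best pure response is s2 with expected payoff 46/9.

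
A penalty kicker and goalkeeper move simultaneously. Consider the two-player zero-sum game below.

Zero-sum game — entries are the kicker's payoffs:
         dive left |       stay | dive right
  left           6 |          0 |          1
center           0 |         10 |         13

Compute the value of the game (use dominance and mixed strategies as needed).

Column dive right is strictly dominated by stay for the goalkeeper (it gives the kicker more in every row).
The remaining 2×2 game on (left, center) × (dive left, stay) has no saddle point. Let the kicker play left with probability p; indifference gives 6p = 10(1−p), so p = 5/8.
Similarly the goalkeeper's optimal q on dive left is 5/8, and the value is 6·(5/8) + (0)·(3/8) = 15/4.

15/4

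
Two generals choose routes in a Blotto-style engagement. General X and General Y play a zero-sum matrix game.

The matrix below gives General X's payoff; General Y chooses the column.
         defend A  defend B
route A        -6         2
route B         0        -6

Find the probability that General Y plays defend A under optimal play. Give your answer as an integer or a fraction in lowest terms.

4/7

Row minima are -6 and -6, so General X's maximin is -6; column maxima are 0 and 2, so General Y's minimax is 0. These differ, so the equilibrium is in mixed strategies.
Let General Y play defend A with probability q. General X is indifferent when −6q + 2(1−q) = −6(1−q), giving q = 4/7.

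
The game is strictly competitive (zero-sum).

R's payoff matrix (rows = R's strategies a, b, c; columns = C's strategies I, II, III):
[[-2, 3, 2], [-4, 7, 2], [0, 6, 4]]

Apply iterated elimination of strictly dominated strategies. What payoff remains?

0

Column III is strictly dominated by I for C (-2<2, -4<2, 0<4); eliminate III.
Column II is strictly dominated by I for C (-2<3, -4<7, 0<6); eliminate II.
Row a is strictly dominated by row c (0>-2); eliminate a.
Row b is strictly dominated by row c (0>-4); eliminate b.
Only (c, I) remains, with payoff 0.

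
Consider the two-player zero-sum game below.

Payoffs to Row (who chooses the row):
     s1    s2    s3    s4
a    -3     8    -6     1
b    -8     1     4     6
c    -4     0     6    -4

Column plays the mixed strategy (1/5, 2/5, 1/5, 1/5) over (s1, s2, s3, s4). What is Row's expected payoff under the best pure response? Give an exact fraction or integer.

a: (-3)·(1/5) + (8)·(2/5) + (-6)·(1/5) + (1)·(1/5) = 8/5.
b: (-8)·(1/5) + (1)·(2/5) + (4)·(1/5) + (6)·(1/5) = 4/5.
c: (-4)·(1/5) + (0)·(2/5) + (6)·(1/5) + (-4)·(1/5) = -2/5.
The best pure response is a with expected payoff 8/5.

8/5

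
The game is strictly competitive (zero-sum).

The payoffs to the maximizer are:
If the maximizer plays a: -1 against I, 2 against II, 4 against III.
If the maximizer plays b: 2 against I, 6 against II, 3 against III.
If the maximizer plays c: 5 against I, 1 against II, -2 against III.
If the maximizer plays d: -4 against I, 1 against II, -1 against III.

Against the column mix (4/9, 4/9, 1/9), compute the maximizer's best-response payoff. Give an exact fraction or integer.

35/9

a: (-1)·(4/9) + (2)·(4/9) + (4)·(1/9) = 8/9.
b: (2)·(4/9) + (6)·(4/9) + (3)·(1/9) = 35/9.
c: (5)·(4/9) + (1)·(4/9) + (-2)·(1/9) = 22/9.
d: (-4)·(4/9) + (1)·(4/9) + (-1)·(1/9) = -13/9.
The best pure response is b with expected payoff 35/9.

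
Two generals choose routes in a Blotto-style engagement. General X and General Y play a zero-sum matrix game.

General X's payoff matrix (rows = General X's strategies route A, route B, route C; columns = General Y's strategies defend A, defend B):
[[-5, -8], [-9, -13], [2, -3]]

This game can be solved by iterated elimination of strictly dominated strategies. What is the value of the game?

Row route A is strictly dominated by row route C (2>-5, -3>-8); eliminate route A.
Column defend A is strictly dominated by defend B for General Y (-13<-9, -3<2); eliminate defend A.
Row route B is strictly dominated by row route C (-3>-13); eliminate route B.
Only (route C, defend B) remains, with payoff -3.

-3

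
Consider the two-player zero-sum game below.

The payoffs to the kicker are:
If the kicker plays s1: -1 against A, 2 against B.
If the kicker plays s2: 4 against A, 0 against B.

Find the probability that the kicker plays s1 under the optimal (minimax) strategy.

Row minima are -1 and 0, so the kicker's maximin is 0; column maxima are 4 and 2, so the goalkeeper's minimax is 2. These differ, so the equilibrium is in mixed strategies.
Let the kicker play s1 with probability p. The goalkeeper is indifferent when −p + 4(1−p) = 2p, giving p = 4/7.

4/7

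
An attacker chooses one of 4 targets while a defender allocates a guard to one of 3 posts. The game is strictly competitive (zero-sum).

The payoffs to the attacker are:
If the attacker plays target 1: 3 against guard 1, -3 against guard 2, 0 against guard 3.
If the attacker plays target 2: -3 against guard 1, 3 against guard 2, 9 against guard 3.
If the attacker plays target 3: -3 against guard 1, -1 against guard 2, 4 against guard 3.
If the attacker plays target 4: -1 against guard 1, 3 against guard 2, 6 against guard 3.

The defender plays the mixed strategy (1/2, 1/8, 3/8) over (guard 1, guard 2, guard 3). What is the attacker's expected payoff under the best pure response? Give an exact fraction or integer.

9/4

target 1: (3)·(1/2) + (-3)·(1/8) + (0)·(3/8) = 9/8.
target 2: (-3)·(1/2) + (3)·(1/8) + (9)·(3/8) = 9/4.
target 3: (-3)·(1/2) + (-1)·(1/8) + (4)·(3/8) = -1/8.
target 4: (-1)·(1/2) + (3)·(1/8) + (6)·(3/8) = 17/8.
The best pure response is target 2 with expected payoff 9/4.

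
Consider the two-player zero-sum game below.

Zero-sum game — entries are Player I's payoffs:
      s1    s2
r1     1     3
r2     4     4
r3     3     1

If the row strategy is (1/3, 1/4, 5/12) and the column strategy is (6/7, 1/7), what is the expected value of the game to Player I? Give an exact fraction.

Against (6/7, 1/7), each row's expected payoff is r1: 9/7; r2: 4; r3: 19/7.
Taking the (1/3, 1/4, 5/12)-weighted average: (1/3)·(9/7) + (1/4)·(4) + (5/12)·(19/7) = 215/84.

215/84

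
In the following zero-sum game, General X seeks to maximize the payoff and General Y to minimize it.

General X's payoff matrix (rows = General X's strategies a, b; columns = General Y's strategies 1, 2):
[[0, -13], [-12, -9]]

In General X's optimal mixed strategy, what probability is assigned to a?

Row minima are -13 and -12, so General X's maximin is -12; column maxima are 0 and -9, so General Y's minimax is -9. These differ, so the equilibrium is in mixed strategies.
Let General X play a with probability p. General Y is indifferent when −12(1−p) = −13p − 9(1−p), giving p = 3/16.

3/16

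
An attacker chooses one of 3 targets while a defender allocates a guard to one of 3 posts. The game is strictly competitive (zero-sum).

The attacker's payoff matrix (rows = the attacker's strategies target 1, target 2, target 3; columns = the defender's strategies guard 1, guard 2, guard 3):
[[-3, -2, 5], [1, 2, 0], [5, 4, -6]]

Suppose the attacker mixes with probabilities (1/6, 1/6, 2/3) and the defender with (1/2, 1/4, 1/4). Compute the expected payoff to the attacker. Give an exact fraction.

Against (1/2, 1/4, 1/4), each row's expected payoff is target 1: -3/4; target 2: 1; target 3: 2.
Taking the (1/6, 1/6, 2/3)-weighted average: (1/6)·(-3/4) + (1/6)·(1) + (2/3)·(2) = 11/8.

11/8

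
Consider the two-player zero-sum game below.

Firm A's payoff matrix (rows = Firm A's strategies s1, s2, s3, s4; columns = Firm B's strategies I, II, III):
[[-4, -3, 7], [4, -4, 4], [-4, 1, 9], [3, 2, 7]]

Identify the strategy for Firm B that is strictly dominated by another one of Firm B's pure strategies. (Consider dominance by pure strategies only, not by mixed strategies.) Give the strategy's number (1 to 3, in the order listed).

3

Firm B prefers columns that give Firm A less. Compare III with II: -3 < 7, -4 < 4, 1 < 9, 2 < 7.
So II strictly dominates III for Firm B; III is strictly dominated.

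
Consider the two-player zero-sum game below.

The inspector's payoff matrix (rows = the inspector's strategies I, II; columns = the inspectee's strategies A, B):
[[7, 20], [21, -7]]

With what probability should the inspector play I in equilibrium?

Row minima are 7 and -7, so the inspector's maximin is 7; column maxima are 21 and 20, so the inspectee's minimax is 20. These differ, so the equilibrium is in mixed strategies.
Let the inspector play I with probability p. The inspectee is indifferent when 7p + 21(1−p) = 20p − 7(1−p), giving p = 28/41.

28/41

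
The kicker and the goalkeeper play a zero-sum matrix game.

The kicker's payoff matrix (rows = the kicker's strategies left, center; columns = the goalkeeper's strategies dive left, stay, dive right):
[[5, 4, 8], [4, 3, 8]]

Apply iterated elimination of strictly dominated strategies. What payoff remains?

4

Column dive right is strictly dominated by dive left for the goalkeeper (5<8, 4<8); eliminate dive right.
Row center is strictly dominated by row left (5>4, 4>3); eliminate center.
Column dive left is strictly dominated by stay for the goalkeeper (4<5); eliminate dive left.
Only (left, stay) remains, with payoff 4.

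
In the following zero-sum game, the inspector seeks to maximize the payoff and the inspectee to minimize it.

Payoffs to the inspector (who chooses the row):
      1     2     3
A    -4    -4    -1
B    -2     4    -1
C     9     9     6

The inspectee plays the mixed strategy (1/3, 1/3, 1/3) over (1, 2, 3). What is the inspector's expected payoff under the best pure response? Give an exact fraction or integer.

8

A: (-4)·(1/3) + (-4)·(1/3) + (-1)·(1/3) = -3.
B: (-2)·(1/3) + (4)·(1/3) + (-1)·(1/3) = 1/3.
C: (9)·(1/3) + (9)·(1/3) + (6)·(1/3) = 8.
The best pure response is C with expected payoff 8.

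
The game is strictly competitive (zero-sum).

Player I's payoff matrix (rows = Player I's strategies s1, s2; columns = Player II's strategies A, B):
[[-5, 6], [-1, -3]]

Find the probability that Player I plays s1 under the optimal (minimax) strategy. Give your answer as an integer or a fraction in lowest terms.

Row minima are -5 and -3, so Player I's maximin is -3; column maxima are -1 and 6, so Player II's minimax is -1. These differ, so the equilibrium is in mixed strategies.
Let Player I play s1 with probability p. Player II is indifferent when −5p − (1−p) = 6p − 3(1−p), giving p = 2/13.

2/13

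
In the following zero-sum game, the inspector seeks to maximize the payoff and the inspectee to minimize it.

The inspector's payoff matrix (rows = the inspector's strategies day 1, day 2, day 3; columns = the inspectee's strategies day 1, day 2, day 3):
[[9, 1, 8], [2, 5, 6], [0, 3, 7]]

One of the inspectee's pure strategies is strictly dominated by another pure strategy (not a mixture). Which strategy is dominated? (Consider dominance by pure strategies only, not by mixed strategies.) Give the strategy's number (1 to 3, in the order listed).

3

The inspectee prefers columns that give the inspector less. Compare day 3 with day 2: 1 < 8, 5 < 6, 3 < 7.
So day 2 strictly dominates day 3 for the inspectee; day 3 is strictly dominated.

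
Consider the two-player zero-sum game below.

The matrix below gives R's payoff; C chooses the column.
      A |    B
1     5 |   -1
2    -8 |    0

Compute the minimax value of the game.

Row minima are -1 and -8, so R's maximin is -1; column maxima are 5 and 0, so C's minimax is 0. These differ, so the equilibrium is in mixed strategies.
Let R play 1 with probability p. C is indifferent when 5p − 8(1−p) = −p, giving p = 4/7.
Let C play A with probability q. R is indifferent when 5q − (1−q) = −8q, giving q = 1/14.
The value is 5·(1/14) + (-1)·(13/14) = -4/7.

-4/7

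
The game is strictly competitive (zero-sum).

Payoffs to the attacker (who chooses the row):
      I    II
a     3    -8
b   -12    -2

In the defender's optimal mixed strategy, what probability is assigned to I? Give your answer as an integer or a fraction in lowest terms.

2/7

Row minima are -8 and -12, so the attacker's maximin is -8; column maxima are 3 and -2, so the defender's minimax is -2. These differ, so the equilibrium is in mixed strategies.
Let the defender play I with probability q. The attacker is indifferent when 3q − 8(1−q) = −12q − 2(1−q), giving q = 2/7.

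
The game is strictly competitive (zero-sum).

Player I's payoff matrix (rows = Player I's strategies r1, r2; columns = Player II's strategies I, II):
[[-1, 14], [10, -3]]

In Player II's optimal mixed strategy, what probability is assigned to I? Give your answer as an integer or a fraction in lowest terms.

Row minima are -1 and -3, so Player I's maximin is -1; column maxima are 10 and 14, so Player II's minimax is 10. These differ, so the equilibrium is in mixed strategies.
Let Player II play I with probability q. Player I is indifferent when −q + 14(1−q) = 10q − 3(1−q), giving q = 17/28.

17/28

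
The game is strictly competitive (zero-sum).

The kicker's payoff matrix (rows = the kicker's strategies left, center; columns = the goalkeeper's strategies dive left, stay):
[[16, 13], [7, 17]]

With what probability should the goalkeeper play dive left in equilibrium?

Row minima are 13 and 7, so the kicker's maximin is 13; column maxima are 16 and 17, so the goalkeeper's minimax is 16. These differ, so the equilibrium is in mixed strategies.
Let the goalkeeper play dive left with probability q. The kicker is indifferent when 16q + 13(1−q) = 7q + 17(1−q), giving q = 4/13.

4/13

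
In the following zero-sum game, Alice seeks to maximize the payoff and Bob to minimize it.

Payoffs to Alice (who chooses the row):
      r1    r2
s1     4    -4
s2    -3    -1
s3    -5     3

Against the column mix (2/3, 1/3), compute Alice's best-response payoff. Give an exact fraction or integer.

s1: (4)·(2/3) + (-4)·(1/3) = 4/3.
s2: (-3)·(2/3) + (-1)·(1/3) = -7/3.
s3: (-5)·(2/3) + (3)·(1/3) = -7/3.
The best pure response is s1 with expected payoff 4/3.

4/3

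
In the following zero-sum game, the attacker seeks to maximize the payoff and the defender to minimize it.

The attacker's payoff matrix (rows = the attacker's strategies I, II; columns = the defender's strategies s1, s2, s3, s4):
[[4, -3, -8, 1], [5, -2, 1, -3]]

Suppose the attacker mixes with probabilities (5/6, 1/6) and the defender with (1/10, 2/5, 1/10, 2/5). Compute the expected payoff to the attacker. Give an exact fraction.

Against (1/10, 2/5, 1/10, 2/5), each row's expected payoff is I: -6/5; II: -7/5.
Taking the (5/6, 1/6)-weighted average: (5/6)·(-6/5) + (1/6)·(-7/5) = -37/30.

-37/30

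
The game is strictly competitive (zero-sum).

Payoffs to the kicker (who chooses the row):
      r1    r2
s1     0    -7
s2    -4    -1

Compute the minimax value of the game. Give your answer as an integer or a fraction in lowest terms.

-14/5

Row minima are -7 and -4, so the kicker's maximin is -4; column maxima are 0 and -1, so the goalkeeper's minimax is -1. These differ, so the equilibrium is in mixed strategies.
Let the kicker play s1 with probability p. The goalkeeper is indifferent when −4(1−p) = −7p − (1−p), giving p = 3/10.
Let the goalkeeper play r1 with probability q. The kicker is indifferent when −7(1−q) = −4q − (1−q), giving q = 3/5.
The value is 0·(3/5) + (-7)·(2/5) = -14/5.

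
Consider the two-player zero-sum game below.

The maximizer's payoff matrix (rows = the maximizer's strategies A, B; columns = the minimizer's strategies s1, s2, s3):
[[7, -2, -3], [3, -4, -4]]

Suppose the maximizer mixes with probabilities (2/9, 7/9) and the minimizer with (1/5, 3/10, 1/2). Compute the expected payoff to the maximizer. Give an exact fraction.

Against (1/5, 3/10, 1/2), each row's expected payoff is A: -7/10; B: -13/5.
Taking the (2/9, 7/9)-weighted average: (2/9)·(-7/10) + (7/9)·(-13/5) = -98/45.

-98/45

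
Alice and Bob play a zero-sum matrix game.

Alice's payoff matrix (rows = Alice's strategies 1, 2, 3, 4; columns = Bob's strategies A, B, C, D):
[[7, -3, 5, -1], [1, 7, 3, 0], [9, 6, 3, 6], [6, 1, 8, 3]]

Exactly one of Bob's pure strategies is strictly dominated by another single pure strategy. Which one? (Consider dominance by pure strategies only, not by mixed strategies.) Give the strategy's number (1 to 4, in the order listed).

Bob prefers columns that give Alice less. Compare A with D: -1 < 7, 0 < 1, 6 < 9, 3 < 6.
So D strictly dominates A for Bob; A is strictly dominated.

1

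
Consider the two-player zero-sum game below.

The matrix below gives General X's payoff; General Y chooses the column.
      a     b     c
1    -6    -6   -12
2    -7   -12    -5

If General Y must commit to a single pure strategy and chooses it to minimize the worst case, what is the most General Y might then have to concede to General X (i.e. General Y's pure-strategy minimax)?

The worst case (largest entry) in each column is a: -6, b: -6, c: -5.
The best (smallest) of these is -6.

-6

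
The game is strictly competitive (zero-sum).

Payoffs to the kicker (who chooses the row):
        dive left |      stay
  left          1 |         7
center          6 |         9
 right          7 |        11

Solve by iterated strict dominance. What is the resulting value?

7

Column stay is strictly dominated by dive left for the goalkeeper (1<7, 6<9, 7<11); eliminate stay.
Row center is strictly dominated by row right (7>6); eliminate center.
Row left is strictly dominated by row right (7>1); eliminate left.
Only (right, dive left) remains, with payoff 7.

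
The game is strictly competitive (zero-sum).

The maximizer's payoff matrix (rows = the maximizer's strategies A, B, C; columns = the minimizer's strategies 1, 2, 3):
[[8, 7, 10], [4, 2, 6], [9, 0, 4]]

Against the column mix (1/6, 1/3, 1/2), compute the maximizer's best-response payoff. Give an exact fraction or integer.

A: (8)·(1/6) + (7)·(1/3) + (10)·(1/2) = 26/3.
B: (4)·(1/6) + (2)·(1/3) + (6)·(1/2) = 13/3.
C: (9)·(1/6) + (0)·(1/3) + (4)·(1/2) = 7/2.
The best pure response is A with expected payoff 26/3.

26/3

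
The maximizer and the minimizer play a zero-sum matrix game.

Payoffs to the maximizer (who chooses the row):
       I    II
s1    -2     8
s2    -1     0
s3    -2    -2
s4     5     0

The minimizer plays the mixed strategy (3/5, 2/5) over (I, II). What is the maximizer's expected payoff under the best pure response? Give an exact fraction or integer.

s1: (-2)·(3/5) + (8)·(2/5) = 2.
s2: (-1)·(3/5) + (0)·(2/5) = -3/5.
s3: (-2)·(3/5) + (-2)·(2/5) = -2.
s4: (5)·(3/5) + (0)·(2/5) = 3.
The best pure response is s4 with expected payoff 3.

3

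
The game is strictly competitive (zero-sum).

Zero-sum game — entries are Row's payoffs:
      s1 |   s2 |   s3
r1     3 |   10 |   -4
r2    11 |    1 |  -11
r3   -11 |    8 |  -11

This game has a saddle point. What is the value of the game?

-4

Row minima: -4, -11, -11 → Row's maximin is -4.
Column maxima: 11, 10, -4 → Column's minimax is -4.
They coincide at (r1, s3), so the value is -4.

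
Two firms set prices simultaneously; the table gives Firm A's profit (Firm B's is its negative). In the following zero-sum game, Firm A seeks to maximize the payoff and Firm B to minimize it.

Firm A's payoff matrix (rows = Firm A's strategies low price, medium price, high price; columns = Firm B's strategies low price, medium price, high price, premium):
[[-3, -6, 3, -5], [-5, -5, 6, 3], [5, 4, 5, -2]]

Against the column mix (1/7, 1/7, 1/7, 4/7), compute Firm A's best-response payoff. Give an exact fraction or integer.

8/7

low price: (-3)·(1/7) + (-6)·(1/7) + (3)·(1/7) + (-5)·(4/7) = -26/7.
medium price: (-5)·(1/7) + (-5)·(1/7) + (6)·(1/7) + (3)·(4/7) = 8/7.
high price: (5)·(1/7) + (4)·(1/7) + (5)·(1/7) + (-2)·(4/7) = 6/7.
The best pure response is medium price with expected payoff 8/7.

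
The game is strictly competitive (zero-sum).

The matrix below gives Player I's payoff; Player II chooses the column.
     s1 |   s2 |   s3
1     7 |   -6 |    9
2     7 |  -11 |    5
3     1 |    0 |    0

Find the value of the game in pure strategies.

0

Row minima: -6, -11, 0 → Player I's maximin is 0.
Column maxima: 7, 0, 9 → Player II's minimax is 0.
They coincide at (3, s2), so the value is 0.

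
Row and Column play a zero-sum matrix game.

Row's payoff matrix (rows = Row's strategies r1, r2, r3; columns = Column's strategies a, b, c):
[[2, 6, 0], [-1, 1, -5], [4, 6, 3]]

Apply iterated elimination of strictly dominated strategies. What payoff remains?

3

Column a is strictly dominated by c for Column (0<2, -5<-1, 3<4); eliminate a.
Row r2 is strictly dominated by row r1 (6>1, 0>-5); eliminate r2.
Column b is strictly dominated by c for Column (0<6, 3<6); eliminate b.
Row r1 is strictly dominated by row r3 (3>0); eliminate r1.
Only (r3, c) remains, with payoff 3.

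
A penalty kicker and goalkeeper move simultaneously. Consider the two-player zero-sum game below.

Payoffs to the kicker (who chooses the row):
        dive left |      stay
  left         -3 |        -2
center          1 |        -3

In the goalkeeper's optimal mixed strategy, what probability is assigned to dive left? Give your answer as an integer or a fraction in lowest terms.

1/5

Row minima are -3 and -3, so the kicker's maximin is -3; column maxima are 1 and -2, so the goalkeeper's minimax is -2. These differ, so the equilibrium is in mixed strategies.
Let the goalkeeper play dive left with probability q. The kicker is indifferent when −3q − 2(1−q) = q − 3(1−q), giving q = 1/5.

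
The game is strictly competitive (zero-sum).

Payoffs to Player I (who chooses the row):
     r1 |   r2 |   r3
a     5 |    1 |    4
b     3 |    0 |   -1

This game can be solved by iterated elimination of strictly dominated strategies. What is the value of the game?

Column r1 is strictly dominated by r2 for Player II (1<5, 0<3); eliminate r1.
Row b is strictly dominated by row a (1>0, 4>-1); eliminate b.
Column r3 is strictly dominated by r2 for Player II (1<4); eliminate r3.
Only (a, r2) remains, with payoff 1.

1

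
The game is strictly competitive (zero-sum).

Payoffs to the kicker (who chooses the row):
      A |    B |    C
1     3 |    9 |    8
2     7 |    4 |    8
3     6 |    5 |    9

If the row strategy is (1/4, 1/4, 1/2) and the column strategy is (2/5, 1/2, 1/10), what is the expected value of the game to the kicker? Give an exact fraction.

237/40

Against (2/5, 1/2, 1/10), each row's expected payoff is 1: 13/2; 2: 28/5; 3: 29/5.
Taking the (1/4, 1/4, 1/2)-weighted average: (1/4)·(13/2) + (1/4)·(28/5) + (1/2)·(29/5) = 237/40.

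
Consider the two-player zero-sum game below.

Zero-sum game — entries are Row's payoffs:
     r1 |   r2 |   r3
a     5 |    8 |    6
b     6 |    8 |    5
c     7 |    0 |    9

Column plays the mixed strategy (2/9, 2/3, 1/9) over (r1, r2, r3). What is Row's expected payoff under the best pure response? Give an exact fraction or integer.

65/9

a: (5)·(2/9) + (8)·(2/3) + (6)·(1/9) = 64/9.
b: (6)·(2/9) + (8)·(2/3) + (5)·(1/9) = 65/9.
c: (7)·(2/9) + (0)·(2/3) + (9)·(1/9) = 23/9.
The best pure response is b with expected payoff 65/9.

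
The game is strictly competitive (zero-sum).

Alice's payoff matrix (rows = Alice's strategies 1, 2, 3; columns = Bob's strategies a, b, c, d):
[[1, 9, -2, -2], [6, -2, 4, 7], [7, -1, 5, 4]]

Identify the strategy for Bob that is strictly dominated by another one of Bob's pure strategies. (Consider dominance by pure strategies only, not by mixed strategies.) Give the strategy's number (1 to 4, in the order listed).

Bob prefers columns that give Alice less. Compare a with c: -2 < 1, 4 < 6, 5 < 7.
So c strictly dominates a for Bob; a is strictly dominated.

1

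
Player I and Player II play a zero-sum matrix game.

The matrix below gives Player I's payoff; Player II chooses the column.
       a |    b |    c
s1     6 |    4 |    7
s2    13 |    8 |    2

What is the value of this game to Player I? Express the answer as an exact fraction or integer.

16/3

Column a is strictly dominated by b for Player II (it gives Player I more in every row).
The remaining 2×2 game on (s1, s2) × (b, c) has no saddle point. Let Player I play s1 with probability p; indifference gives 4p + 8(1−p) = 7p + 2(1−p), so p = 2/3.
Similarly Player II's optimal q on b is 5/9, and the value is 4·(5/9) + (7)·(4/9) = 16/3.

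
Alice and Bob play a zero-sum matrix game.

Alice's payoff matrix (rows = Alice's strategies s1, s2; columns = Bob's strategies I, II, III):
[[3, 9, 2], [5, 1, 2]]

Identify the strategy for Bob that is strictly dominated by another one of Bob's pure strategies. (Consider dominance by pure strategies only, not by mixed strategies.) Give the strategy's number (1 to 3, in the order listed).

Bob prefers columns that give Alice less. Compare I with III: 2 < 3, 2 < 5.
So III strictly dominates I for Bob; I is strictly dominated.

1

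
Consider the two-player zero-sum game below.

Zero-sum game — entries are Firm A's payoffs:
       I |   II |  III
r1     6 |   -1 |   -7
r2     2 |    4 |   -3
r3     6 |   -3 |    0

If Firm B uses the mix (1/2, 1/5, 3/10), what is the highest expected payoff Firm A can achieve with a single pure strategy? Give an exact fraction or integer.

r1: (6)·(1/2) + (-1)·(1/5) + (-7)·(3/10) = 7/10.
r2: (2)·(1/2) + (4)·(1/5) + (-3)·(3/10) = 9/10.
r3: (6)·(1/2) + (-3)·(1/5) + (0)·(3/10) = 12/5.
The best pure response is r3 with expected payoff 12/5.

12/5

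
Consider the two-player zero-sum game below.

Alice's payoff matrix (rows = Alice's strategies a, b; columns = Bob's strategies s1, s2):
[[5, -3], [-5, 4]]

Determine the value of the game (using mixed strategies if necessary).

Row minima are -3 and -5, so Alice's maximin is -3; column maxima are 5 and 4, so Bob's minimax is 4. These differ, so the equilibrium is in mixed strategies.
Let Alice play a with probability p. Bob is indifferent when 5p − 5(1−p) = −3p + 4(1−p), giving p = 9/17.
Let Bob play s1 with probability q. Alice is indifferent when 5q − 3(1−q) = −5q + 4(1−q), giving q = 7/17.
The value is 5·(7/17) + (-3)·(10/17) = 5/17.

5/17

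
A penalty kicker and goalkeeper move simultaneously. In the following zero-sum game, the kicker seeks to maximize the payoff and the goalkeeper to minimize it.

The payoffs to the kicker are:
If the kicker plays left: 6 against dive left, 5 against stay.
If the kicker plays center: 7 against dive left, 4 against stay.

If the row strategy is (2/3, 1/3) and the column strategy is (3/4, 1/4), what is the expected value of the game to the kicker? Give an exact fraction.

71/12

Against (3/4, 1/4), each row's expected payoff is left: 23/4; center: 25/4.
Taking the (2/3, 1/3)-weighted average: (2/3)·(23/4) + (1/3)·(25/4) = 71/12.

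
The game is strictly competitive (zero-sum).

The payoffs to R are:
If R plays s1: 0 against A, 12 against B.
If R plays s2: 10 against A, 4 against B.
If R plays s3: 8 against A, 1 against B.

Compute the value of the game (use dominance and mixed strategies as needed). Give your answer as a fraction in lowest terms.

20/3

Row s3 is strictly dominated by row s2, so R never plays it.
The remaining 2×2 game on (s1, s2) × (A, B) has no saddle point. Let R play s1 with probability p; indifference gives 10(1−p) = 12p + 4(1−p), so p = 1/3.
Similarly C's optimal q on A is 4/9, and the value is 0·(4/9) + (12)·(5/9) = 20/3.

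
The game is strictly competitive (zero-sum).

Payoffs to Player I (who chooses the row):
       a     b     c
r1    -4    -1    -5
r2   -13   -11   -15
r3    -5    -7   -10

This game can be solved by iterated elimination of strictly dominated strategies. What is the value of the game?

-5

Column a is strictly dominated by c for Player II (-5<-4, -15<-13, -10<-5); eliminate a.
Column b is strictly dominated by c for Player II (-5<-1, -15<-11, -10<-7); eliminate b.
Row r2 is strictly dominated by row r1 (-5>-15); eliminate r2.
Row r3 is strictly dominated by row r1 (-5>-10); eliminate r3.
Only (r1, c) remains, with payoff -5.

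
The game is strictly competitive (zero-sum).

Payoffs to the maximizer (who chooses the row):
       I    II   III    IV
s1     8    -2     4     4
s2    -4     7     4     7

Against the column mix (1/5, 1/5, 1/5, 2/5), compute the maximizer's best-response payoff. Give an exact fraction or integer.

s1: (8)·(1/5) + (-2)·(1/5) + (4)·(1/5) + (4)·(2/5) = 18/5.
s2: (-4)·(1/5) + (7)·(1/5) + (4)·(1/5) + (7)·(2/5) = 21/5.
The best pure response is s2 with expected payoff 21/5.

21/5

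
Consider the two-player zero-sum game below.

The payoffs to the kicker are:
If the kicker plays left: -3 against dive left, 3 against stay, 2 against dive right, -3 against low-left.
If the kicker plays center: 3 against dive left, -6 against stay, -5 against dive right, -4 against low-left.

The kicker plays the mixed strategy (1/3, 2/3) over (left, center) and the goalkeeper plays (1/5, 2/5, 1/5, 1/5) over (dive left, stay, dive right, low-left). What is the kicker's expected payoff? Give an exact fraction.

-34/15

Against (1/5, 2/5, 1/5, 1/5), each row's expected payoff is left: 2/5; center: -18/5.
Taking the (1/3, 2/3)-weighted average: (1/3)·(2/5) + (2/3)·(-18/5) = -34/15.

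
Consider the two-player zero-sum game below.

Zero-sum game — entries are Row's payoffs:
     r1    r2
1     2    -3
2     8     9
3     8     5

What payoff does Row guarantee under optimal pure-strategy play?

Row minima: -3, 8, 5 → Row's maximin is 8.
Column maxima: 8, 9 → Column's minimax is 8.
They coincide at (2, r1), so the value is 8.

8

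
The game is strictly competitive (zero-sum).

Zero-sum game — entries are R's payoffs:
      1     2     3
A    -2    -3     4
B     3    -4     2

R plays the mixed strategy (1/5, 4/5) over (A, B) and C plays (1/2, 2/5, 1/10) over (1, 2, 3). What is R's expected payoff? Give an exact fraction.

Against (1/2, 2/5, 1/10), each row's expected payoff is A: -9/5; B: 1/10.
Taking the (1/5, 4/5)-weighted average: (1/5)·(-9/5) + (4/5)·(1/10) = -7/25.

-7/25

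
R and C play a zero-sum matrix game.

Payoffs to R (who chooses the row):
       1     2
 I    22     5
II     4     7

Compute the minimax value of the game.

67/10

Row minima are 5 and 4, so R's maximin is 5; column maxima are 22 and 7, so C's minimax is 7. These differ, so the equilibrium is in mixed strategies.
Let R play I with probability p. C is indifferent when 22p + 4(1−p) = 5p + 7(1−p), giving p = 3/20.
Let C play 1 with probability q. R is indifferent when 22q + 5(1−q) = 4q + 7(1−q), giving q = 1/10.
The value is 22·(1/10) + (5)·(9/10) = 67/10.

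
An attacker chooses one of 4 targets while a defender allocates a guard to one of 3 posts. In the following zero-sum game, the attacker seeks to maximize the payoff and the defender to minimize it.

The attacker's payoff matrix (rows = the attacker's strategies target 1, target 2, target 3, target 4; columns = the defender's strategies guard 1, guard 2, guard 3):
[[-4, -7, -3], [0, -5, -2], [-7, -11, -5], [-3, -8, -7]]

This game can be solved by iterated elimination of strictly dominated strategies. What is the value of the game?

-5

Row target 1 is strictly dominated by row target 2 (0>-4, -5>-7, -2>-3); eliminate target 1.
Row target 3 is strictly dominated by row target 2 (0>-7, -5>-11, -2>-5); eliminate target 3.
Row target 4 is strictly dominated by row target 2 (0>-3, -5>-8, -2>-7); eliminate target 4.
Column guard 1 is strictly dominated by guard 2 for the defender (-5<0); eliminate guard 1.
Column guard 3 is strictly dominated by guard 2 for the defender (-5<-2); eliminate guard 3.
Only (target 2, guard 2) remains, with payoff -5.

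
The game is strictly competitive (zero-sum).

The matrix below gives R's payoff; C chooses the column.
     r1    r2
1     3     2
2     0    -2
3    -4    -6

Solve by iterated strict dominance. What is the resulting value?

2

Row 2 is strictly dominated by row 1 (3>0, 2>-2); eliminate 2.
Column r1 is strictly dominated by r2 for C (2<3, -6<-4); eliminate r1.
Row 3 is strictly dominated by row 1 (2>-6); eliminate 3.
Only (1, r2) remains, with payoff 2.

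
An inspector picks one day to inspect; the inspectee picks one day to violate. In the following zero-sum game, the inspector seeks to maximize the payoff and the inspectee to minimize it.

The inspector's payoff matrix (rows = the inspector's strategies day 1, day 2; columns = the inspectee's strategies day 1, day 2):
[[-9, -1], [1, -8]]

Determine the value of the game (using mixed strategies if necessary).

Row minima are -9 and -8, so the inspector's maximin is -8; column maxima are 1 and -1, so the inspectee's minimax is -1. These differ, so the equilibrium is in mixed strategies.
Let the inspector play day 1 with probability p. The inspectee is indifferent when −9p + (1−p) = −p − 8(1−p), giving p = 9/17.
Let the inspectee play day 1 with probability q. The inspector is indifferent when −9q − (1−q) = q − 8(1−q), giving q = 7/17.
The value is -9·(7/17) + (-1)·(10/17) = -73/17.

-73/17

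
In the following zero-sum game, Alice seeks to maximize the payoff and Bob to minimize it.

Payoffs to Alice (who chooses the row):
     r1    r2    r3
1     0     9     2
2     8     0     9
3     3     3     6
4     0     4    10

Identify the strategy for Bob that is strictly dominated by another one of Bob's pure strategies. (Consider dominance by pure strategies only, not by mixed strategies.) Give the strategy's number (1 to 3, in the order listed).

Bob prefers columns that give Alice less. Compare r3 with r1: 0 < 2, 8 < 9, 3 < 6, 0 < 10.
So r1 strictly dominates r3 for Bob; r3 is strictly dominated.

3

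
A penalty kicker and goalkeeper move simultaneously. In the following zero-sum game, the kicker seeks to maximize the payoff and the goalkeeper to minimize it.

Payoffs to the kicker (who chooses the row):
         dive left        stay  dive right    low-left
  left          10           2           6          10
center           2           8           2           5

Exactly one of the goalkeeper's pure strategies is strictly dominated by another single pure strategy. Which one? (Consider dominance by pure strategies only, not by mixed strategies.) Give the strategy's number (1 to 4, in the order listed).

4

The goalkeeper prefers columns that give the kicker less. Compare low-left with dive right: 6 < 10, 2 < 5.
So dive right strictly dominates low-left for the goalkeeper; low-left is strictly dominated.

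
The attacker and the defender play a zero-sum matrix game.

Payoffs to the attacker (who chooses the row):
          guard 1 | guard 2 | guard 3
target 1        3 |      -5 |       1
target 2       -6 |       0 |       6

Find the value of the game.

Column guard 3 is strictly dominated by guard 2 for the defender (it gives the attacker more in every row).
The remaining 2×2 game on (target 1, target 2) × (guard 1, guard 2) has no saddle point. Let the attacker play target 1 with probability p; indifference gives 3p − 6(1−p) = −5p, so p = 3/7.
Similarly the defender's optimal q on guard 1 is 5/14, and the value is 3·(5/14) + (-5)·(9/14) = -15/7.

-15/7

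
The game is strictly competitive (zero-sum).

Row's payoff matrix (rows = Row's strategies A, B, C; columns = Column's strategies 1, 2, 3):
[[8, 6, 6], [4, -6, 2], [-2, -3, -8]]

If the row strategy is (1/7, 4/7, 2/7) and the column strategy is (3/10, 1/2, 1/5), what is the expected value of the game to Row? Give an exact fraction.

-32/35

Against (3/10, 1/2, 1/5), each row's expected payoff is A: 33/5; B: -7/5; C: -37/10.
Taking the (1/7, 4/7, 2/7)-weighted average: (1/7)·(33/5) + (4/7)·(-7/5) + (2/7)·(-37/10) = -32/35.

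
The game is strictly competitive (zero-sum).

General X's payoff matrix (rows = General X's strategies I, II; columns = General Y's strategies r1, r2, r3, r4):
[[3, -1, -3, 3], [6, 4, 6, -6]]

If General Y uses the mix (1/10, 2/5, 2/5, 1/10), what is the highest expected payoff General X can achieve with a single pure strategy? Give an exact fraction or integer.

4

I: (3)·(1/10) + (-1)·(2/5) + (-3)·(2/5) + (3)·(1/10) = -1.
II: (6)·(1/10) + (4)·(2/5) + (6)·(2/5) + (-6)·(1/10) = 4.
The best pure response is II with expected payoff 4.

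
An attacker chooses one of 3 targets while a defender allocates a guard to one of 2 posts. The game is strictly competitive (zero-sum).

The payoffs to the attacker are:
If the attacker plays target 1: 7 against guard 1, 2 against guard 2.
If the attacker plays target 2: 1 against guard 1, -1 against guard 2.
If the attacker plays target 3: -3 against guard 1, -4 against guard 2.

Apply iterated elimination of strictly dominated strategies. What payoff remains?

2

Column guard 1 is strictly dominated by guard 2 for the defender (2<7, -1<1, -4<-3); eliminate guard 1.
Row target 2 is strictly dominated by row target 1 (2>-1); eliminate target 2.
Row target 3 is strictly dominated by row target 1 (2>-4); eliminate target 3.
Only (target 1, guard 2) remains, with payoff 2.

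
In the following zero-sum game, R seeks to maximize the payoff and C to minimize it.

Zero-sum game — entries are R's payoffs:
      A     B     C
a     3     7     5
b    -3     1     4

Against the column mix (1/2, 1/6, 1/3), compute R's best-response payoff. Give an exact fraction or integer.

a: (3)·(1/2) + (7)·(1/6) + (5)·(1/3) = 13/3.
b: (-3)·(1/2) + (1)·(1/6) + (4)·(1/3) = 0.
The best pure response is a with expected payoff 13/3.

13/3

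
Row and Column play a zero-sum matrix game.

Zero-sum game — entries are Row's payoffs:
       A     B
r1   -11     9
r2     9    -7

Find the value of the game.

Row minima are -11 and -7, so Row's maximin is -7; column maxima are 9 and 9, so Column's minimax is 9. These differ, so the equilibrium is in mixed strategies.
Let Row play r1 with probability p. Column is indifferent when −11p + 9(1−p) = 9p − 7(1−p), giving p = 4/9.
Let Column play A with probability q. Row is indifferent when −11q + 9(1−q) = 9q − 7(1−q), giving q = 4/9.
The value is -11·(4/9) + (9)·(5/9) = 1/9.

1/9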